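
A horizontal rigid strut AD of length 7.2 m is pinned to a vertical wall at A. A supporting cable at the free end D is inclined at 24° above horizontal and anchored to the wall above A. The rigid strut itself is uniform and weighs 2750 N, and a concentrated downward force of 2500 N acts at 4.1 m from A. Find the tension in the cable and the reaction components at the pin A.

T = 6881 N, A_x = 6286 N, A_y = 2451 N

ΣM about A: T·sin24°·7.2 − 2750·3.6 − 2500·4.1 = 0 → T = 20150/(7.2·0.406737) = 6880.64 ≈ 6881 N.
ΣF_x = 0: A_x − T·cos24° = 0 → A_x = 6880.64 × 0.913545 = 6286 N.
ΣF_y = 0: A_y + T·sin24° − 2750 − 2500 = 0 → A_y = 5250 − 6880.64 × 0.406737 = 2451 N.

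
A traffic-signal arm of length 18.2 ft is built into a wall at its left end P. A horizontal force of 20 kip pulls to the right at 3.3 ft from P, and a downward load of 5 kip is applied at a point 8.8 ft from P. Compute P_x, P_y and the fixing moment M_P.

ΣF_x = 0: P_x + 20 = 0 → P_x = -20.00 kip.
ΣF_y = 0: P_y − 5 = 0 → P_y = 5.000 kip.
ΣM about P: M_P − 5·8.8 = 0 → M_P = 44.00 kip·ft.

P_x = -20.00 kip, P_y = 5.000 kip, M_P = 44.00 kip·ft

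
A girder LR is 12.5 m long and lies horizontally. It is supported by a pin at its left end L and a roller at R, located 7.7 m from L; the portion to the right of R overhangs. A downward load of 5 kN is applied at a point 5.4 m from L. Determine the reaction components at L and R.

L_x = 0, L_y = 1.494 kN, R_y = 3.506 kN

Taking moments about L: R_y·7.7 − 5·5.4 = 0 → R_y = 27/7.7 = 3.50649 ≈ 3.506 kN.
ΣF_y = 0: L_y + 3.50649 − 5 = 0 → L_y = 1.494 kN.
ΣF_x = 0: no horizontal applied forces, so L_x = 0.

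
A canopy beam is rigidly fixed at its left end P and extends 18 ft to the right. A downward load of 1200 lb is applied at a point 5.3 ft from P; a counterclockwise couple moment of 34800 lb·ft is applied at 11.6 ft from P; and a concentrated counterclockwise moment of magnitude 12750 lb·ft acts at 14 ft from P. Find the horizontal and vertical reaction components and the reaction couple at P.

P_x = 0, P_y = 1200 lb, M_P = -41190 lb·ft

ΣF_x = 0: P_x = 0.
ΣF_y = 0: P_y − 1200 = 0 → P_y = 1200 lb.
ΣM about P: M_P − 1200·5.3 + 34800 + 12750 = 0 → M_P = -41190 lb·ft.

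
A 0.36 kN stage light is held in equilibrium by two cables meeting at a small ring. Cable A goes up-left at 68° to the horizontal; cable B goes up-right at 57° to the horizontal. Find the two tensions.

ΣF_x = 0: −T_A·cos68° + T_B·cos57° = 0 → T_B = 0.687807·T_A.
ΣF_y = 0: T_A·sin68° + T_B·sin57° = 0.36.
Substitute: T_A·(0.927184 + 0.687807·0.838671) = 0.36 → T_A = 0.239357 ≈ 0.2394 kN.
Then T_B = 0.687807 × 0.239357 = 0.1646 kN.

T_A = 0.2394 kN, T_B = 0.1646 kN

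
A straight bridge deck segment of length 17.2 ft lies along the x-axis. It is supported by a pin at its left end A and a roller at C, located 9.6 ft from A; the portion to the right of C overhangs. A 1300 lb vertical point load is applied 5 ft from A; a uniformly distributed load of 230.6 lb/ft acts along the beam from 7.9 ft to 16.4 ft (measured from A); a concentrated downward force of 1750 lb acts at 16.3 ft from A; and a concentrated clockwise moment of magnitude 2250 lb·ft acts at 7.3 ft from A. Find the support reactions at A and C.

A_x = 0, A_y = -1353 lb, C_y = 6364 lb

Resultant of the distributed load: 230.6 × 8.5 = 1960.1 lb at 12.15 ft from A.
Moments about A: C_y·9.6 − 1300·5 − (230.6·8.5)·12.15 − 1750·16.3 − 2250 = 0 → C_y = 61090.215/9.6 = 6363.56 ≈ 6364 lb.
ΣF_y = 0: A_y + 6363.56 − 1300 − 230.6·8.5 − 1750 = 0 → A_y = -1353 lb.
ΣF_x = 0: no horizontal applied forces, so A_x = 0.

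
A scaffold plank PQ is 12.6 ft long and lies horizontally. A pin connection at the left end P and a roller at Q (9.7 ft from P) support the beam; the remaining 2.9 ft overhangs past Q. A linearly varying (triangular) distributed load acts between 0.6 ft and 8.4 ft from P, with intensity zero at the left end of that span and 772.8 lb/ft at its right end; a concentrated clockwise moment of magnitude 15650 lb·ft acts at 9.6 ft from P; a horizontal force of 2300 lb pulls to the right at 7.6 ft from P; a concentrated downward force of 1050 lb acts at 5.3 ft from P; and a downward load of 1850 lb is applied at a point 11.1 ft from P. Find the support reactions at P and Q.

Resultant of the triangular load: ½ × 772.8 × 7.8 = 3013.92 lb, acting at 5.8 ft from P (one-third of the span from the peak).
Moments about P: Q_y·9.7 − (½·772.8·7.8)·5.8 − 15650 − 1050·5.3 − 1850·11.1 = 0 → Q_y = 59230.736/9.7 = 6106.26 ≈ 6106 lb.
ΣF_y = 0: P_y + 6106.26 − ½·772.8·7.8 − 1050 − 1850 = 0 → P_y = -192.3 lb.
ΣF_x = 0: P_x + 2300 = 0 → P_x = -2300 lb.

P_x = -2300 lb, P_y = -192.3 lb, Q_y = 6106 lb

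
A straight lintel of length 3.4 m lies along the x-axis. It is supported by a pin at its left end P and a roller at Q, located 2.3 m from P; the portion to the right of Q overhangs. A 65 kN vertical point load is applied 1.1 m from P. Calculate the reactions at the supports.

Taking moments about P: Q_y·2.3 − 65·1.1 = 0 → Q_y = 71.5/2.3 = 31.087 ≈ 31.09 kN.
ΣF_y = 0: P_y + 31.087 − 65 = 0 → P_y = 33.91 kN.
ΣF_x = 0: no horizontal applied forces, so P_x = 0.

P_x = 0, P_y = 33.91 kN, Q_y = 31.09 kN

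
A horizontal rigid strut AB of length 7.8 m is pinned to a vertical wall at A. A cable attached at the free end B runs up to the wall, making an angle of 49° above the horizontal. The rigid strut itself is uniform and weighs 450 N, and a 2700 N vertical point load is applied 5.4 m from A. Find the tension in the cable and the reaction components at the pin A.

T = 2775 N, A_x = 1820 N, A_y = 1056 N

ΣM about A: T·sin49°·7.8 − 450·3.9 − 2700·5.4 = 0 → T = 16335/(7.8·0.75471) = 2774.88 ≈ 2775 N.
ΣF_x = 0: A_x − T·cos49° = 0 → A_x = 2774.88 × 0.656059 = 1820 N.
ΣF_y = 0: A_y + T·sin49° − 450 − 2700 = 0 → A_y = 3150 − 2774.88 × 0.75471 = 1056 N.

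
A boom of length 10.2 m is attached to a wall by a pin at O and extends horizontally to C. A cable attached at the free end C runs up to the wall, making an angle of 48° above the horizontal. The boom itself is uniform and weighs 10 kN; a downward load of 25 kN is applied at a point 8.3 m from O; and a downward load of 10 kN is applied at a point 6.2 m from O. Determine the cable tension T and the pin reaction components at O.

ΣM about O: T·sin48°·10.2 − 10·5.1 − 25·8.3 − 10·6.2 = 0 → T = 320.5/(10.2·0.743145) = 42.2819 ≈ 42.28 kN.
ΣF_x = 0: O_x − T·cos48° = 0 → O_x = 42.2819 × 0.669131 = 28.29 kN.
ΣF_y = 0: O_y + T·sin48° − 10 − 25 − 10 = 0 → O_y = 45 − 42.2819 × 0.743145 = 13.58 kN.

T = 42.28 kN, O_x = 28.29 kN, O_y = 13.58 kN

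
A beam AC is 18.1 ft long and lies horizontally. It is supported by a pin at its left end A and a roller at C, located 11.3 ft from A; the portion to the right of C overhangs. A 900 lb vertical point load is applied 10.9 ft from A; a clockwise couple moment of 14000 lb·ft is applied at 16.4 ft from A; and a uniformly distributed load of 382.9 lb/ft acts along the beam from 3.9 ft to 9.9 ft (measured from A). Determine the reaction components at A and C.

Resultant of the distributed load: 382.9 × 6 = 2297.4 lb at 6.9 ft from A.
Taking moments about A: C_y·11.3 − 900·10.9 − 14000 − (382.9·6)·6.9 = 0 → C_y = 39662.06/11.3 = 3509.92 ≈ 3510 lb.
ΣF_y = 0: A_y + 3509.92 − 900 − 382.9·6 = 0 → A_y = -312.5 lb.
ΣF_x = 0: no horizontal applied forces, so A_x = 0.

A_x = 0, A_y = -312.5 lb, C_y = 3510 lb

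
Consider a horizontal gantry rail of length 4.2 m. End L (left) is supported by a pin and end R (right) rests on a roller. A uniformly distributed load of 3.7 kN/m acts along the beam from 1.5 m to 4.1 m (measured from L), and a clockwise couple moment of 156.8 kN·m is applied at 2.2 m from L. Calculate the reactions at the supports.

L_x = 0, L_y = -34.13 kN, R_y = 43.75 kN

Resultant of the distributed load: 3.7 × 2.6 = 9.62 kN at 2.8 m from L.
Taking moments about L: R_y·4.2 − (3.7·2.6)·2.8 − 156.8 = 0 → R_y = 183.736/4.2 = 43.7467 ≈ 43.75 kN.
ΣF_y = 0: L_y + 43.7467 − 3.7·2.6 = 0 → L_y = -34.13 kN.
ΣF_x = 0: no horizontal applied forces, so L_x = 0.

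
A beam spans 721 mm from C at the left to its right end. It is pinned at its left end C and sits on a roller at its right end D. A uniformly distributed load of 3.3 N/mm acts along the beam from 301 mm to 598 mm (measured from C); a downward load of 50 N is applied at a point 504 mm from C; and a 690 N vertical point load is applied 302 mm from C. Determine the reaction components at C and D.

C_x = 0, C_y = 785.1 N, D_y = 935.0 N

Resultant of the distributed load: 3.3 × 297 = 980.1 N at 449.5 mm from C.
Moments about C: D_y·721 − (3.3·297)·449.5 − 50·504 − 690·302 = 0 → D_y = 674134.95/721 = 935.0 N.
ΣF_y = 0: C_y + 935 − 3.3·297 − 50 − 690 = 0 → C_y = 785.1 N.
ΣF_x = 0: no horizontal applied forces, so C_x = 0.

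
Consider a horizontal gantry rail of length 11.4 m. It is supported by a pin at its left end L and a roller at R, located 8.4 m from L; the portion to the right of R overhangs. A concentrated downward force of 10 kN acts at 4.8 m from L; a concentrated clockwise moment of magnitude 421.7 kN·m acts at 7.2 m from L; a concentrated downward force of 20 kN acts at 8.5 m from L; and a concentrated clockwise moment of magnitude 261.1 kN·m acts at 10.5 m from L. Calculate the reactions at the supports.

ΣM about L: R_y·8.4 − 10·4.8 − 421.7 − 20·8.5 − 261.1 = 0 → R_y = 900.8/8.4 = 107.238 ≈ 107.2 kN.
ΣF_y = 0: L_y + 107.238 − 10 − 20 = 0 → L_y = -77.24 kN.
ΣF_x = 0: no horizontal applied forces, so L_x = 0.

L_x = 0, L_y = -77.24 kN, R_y = 107.2 kN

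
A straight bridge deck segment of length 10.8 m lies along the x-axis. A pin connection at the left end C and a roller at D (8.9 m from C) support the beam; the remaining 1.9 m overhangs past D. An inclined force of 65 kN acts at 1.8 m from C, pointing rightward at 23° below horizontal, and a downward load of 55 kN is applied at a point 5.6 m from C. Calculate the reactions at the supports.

Taking moments about C: D_y·8.9 − 65·sin23°·1.8 − 55·5.6 = 0 → D_y = 353.716/8.9 = 39.7434 ≈ 39.74 kN.
ΣF_y = 0: C_y + 39.7434 − 65·sin23° − 55 = 0 → C_y = 40.65 kN.
ΣF_x = 0: C_x + 65·cos23° = 0 → C_x = -59.83 kN.

C_x = -59.83 kN, C_y = 40.65 kN, D_y = 39.74 kN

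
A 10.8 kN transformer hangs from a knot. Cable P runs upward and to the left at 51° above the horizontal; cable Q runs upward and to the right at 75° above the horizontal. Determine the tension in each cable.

T_P = 3.455 kN, T_Q = 8.401 kN

ΣF_x = 0: −T_P·cos51° + T_Q·cos75° = 0 → T_Q = 2.43151·T_P.
ΣF_y = 0: T_P·sin51° + T_Q·sin75° = 10.8.
Substitute: T_P·(0.777146 + 2.43151·0.965926) = 10.8 → T_P = 3.45511 ≈ 3.455 kN.
Then T_Q = 2.43151 × 3.45511 = 8.401 kN.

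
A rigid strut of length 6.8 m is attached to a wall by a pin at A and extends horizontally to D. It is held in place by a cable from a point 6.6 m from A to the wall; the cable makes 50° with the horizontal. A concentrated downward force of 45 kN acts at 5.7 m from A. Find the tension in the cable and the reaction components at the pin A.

ΣM about A: T·sin50°·6.6 − 45·5.7 = 0 → T = 256.5/(6.6·0.766044) = 50.7329 ≈ 50.73 kN.
ΣF_x = 0: A_x − T·cos50° = 0 → A_x = 50.7329 × 0.642788 = 32.61 kN.
ΣF_y = 0: A_y + T·sin50° − 45 = 0 → A_y = 45 − 50.7329 × 0.766044 = 6.136 kN.

T = 50.73 kN, A_x = 32.61 kN, A_y = 6.136 kN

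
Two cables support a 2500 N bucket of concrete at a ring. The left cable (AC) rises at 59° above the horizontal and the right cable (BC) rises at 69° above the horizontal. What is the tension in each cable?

ΣF_x = 0: −T_AC·cos59° + T_BC·cos69° = 0 → T_BC = 1.43718·T_AC.
ΣF_y = 0: T_AC·sin59° + T_BC·sin69° = 2500.
Substitute: T_AC·(0.857167 + 1.43718·0.93358) = 2500 → T_AC = 1136.94 ≈ 1137 N.
Then T_BC = 1.43718 × 1136.94 = 1634 N.

T_AC = 1137 N, T_BC = 1634 N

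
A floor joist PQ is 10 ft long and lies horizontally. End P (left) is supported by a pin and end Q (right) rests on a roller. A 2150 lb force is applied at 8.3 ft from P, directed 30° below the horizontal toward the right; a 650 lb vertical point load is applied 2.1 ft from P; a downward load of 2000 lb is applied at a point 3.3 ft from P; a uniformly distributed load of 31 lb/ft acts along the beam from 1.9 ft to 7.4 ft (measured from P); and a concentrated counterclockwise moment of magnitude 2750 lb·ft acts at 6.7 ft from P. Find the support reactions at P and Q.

P_x = -1862 lb, P_y = 2402 lb, Q_y = 1493 lb

Resultant of the distributed load: 31 × 5.5 = 170.5 lb at 4.65 ft from P.
Moments about P: Q_y·10 − 2150·sin30°·8.3 − 650·2.1 − 2000·3.3 − (31·5.5)·4.65 + 2750 = 0 → Q_y = 14930.325/10 = 1493.03 ≈ 1493 lb.
ΣF_y = 0: P_y + 1493.03 − 2150·sin30° − 650 − 2000 − 31·5.5 = 0 → P_y = 2402 lb.
ΣF_x = 0: P_x + 2150·cos30° = 0 → P_x = -1862 lb.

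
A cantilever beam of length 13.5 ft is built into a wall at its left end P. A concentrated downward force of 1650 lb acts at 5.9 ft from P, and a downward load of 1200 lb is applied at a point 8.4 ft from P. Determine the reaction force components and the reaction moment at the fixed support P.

P_x = 0, P_y = 2850 lb, M_P = 19820 lb·ft

ΣF_x = 0: P_x = 0.
ΣF_y = 0: P_y − 1650 − 1200 = 0 → P_y = 2850 lb.
ΣM about P: M_P − 1650·5.9 − 1200·8.4 = 0 → M_P = 19820 lb·ft.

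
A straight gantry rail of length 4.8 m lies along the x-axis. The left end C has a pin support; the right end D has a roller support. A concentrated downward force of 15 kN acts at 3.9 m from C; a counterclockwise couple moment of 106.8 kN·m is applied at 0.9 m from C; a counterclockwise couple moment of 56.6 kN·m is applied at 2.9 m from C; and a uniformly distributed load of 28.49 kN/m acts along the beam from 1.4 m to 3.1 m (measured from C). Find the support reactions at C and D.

C_x = 0, C_y = 62.58 kN, D_y = 0.8488 kN

Resultant of the distributed load: 28.49 × 1.7 = 48.433 kN at 2.25 m from C.
Taking moments about C: D_y·4.8 − 15·3.9 + 106.8 + 56.6 − (28.49·1.7)·2.25 = 0 → D_y = 4.07425/4.8 = 0.848802 ≈ 0.8488 kN.
ΣF_y = 0: C_y + 0.848802 − 15 − 28.49·1.7 = 0 → C_y = 62.58 kN.
ΣF_x = 0: no horizontal applied forces, so C_x = 0.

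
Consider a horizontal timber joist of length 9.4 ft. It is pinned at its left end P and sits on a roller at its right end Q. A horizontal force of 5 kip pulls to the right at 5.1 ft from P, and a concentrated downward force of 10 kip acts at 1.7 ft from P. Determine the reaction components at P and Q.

Taking moments about P: Q_y·9.4 − 10·1.7 = 0 → Q_y = 17/9.4 = 1.80851 ≈ 1.809 kip.
ΣF_y = 0: P_y + 1.80851 − 10 = 0 → P_y = 8.191 kip.
ΣF_x = 0: P_x + 5 = 0 → P_x = -5.000 kip.

P_x = -5.000 kip, P_y = 8.191 kip, Q_y = 1.809 kip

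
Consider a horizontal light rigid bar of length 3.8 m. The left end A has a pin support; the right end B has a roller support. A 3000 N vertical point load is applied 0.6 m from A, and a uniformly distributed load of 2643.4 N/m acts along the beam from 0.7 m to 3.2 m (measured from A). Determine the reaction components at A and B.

A_x = 0, A_y = 5744 N, B_y = 3865 N

Resultant of the distributed load: 2643.4 × 2.5 = 6608.5 N at 1.95 m from A.
Taking moments about A: B_y·3.8 − 3000·0.6 − (2643.4·2.5)·1.95 = 0 → B_y = 14686.575/3.8 = 3864.89 ≈ 3865 N.
ΣF_y = 0: A_y + 3864.89 − 3000 − 2643.4·2.5 = 0 → A_y = 5744 N.
ΣF_x = 0: no horizontal applied forces, so A_x = 0.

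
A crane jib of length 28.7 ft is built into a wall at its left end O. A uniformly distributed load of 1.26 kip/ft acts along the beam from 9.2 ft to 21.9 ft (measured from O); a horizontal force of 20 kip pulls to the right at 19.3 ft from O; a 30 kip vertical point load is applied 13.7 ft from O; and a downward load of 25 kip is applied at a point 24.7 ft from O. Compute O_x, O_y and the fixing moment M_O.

Resultant of the distributed load: 1.26 × 12.7 = 16.002 kip at 15.55 ft from O.
ΣF_x = 0: O_x + 20 = 0 → O_x = -20.00 kip.
ΣF_y = 0: O_y − 1.26·12.7 − 30 − 25 = 0 → O_y = 71.00 kip.
ΣM about O: M_O − (1.26·12.7)·15.55 − 30·13.7 − 25·24.7 = 0 → M_O = 1277 kip·ft.

O_x = -20.00 kip, O_y = 71.00 kip, M_O = 1277 kip·ft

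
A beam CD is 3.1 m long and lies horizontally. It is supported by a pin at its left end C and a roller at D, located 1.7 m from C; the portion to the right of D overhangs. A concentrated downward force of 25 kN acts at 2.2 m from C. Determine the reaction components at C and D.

Taking moments about C: D_y·1.7 − 25·2.2 = 0 → D_y = 55/1.7 = 32.3529 ≈ 32.35 kN.
ΣF_y = 0: C_y + 32.3529 − 25 = 0 → C_y = -7.353 kN.
ΣF_x = 0: no horizontal applied forces, so C_x = 0.

C_x = 0, C_y = -7.353 kN, D_y = 32.35 kN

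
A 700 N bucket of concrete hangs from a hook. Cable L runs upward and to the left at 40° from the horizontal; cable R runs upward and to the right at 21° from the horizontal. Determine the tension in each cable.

T_L = 747.2 N, T_R = 613.1 N

ΣF_x = 0: −T_L·cos40° + T_R·cos21° = 0 → T_R = 0.820545·T_L.
ΣF_y = 0: T_L·sin40° + T_R·sin21° = 700.
Substitute: T_L·(0.642788 + 0.820545·0.358368) = 700 → T_L = 747.189 ≈ 747.2 N.
Then T_R = 0.820545 × 747.189 = 613.1 N.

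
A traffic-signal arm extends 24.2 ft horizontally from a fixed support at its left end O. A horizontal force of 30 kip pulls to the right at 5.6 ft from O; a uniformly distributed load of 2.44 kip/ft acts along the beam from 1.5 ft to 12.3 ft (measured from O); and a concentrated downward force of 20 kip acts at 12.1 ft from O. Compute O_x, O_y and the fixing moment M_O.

O_x = -30.00 kip, O_y = 46.35 kip, M_O = 423.8 kip·ft

Resultant of the distributed load: 2.44 × 10.8 = 26.352 kip at 6.9 ft from O.
ΣF_x = 0: O_x + 30 = 0 → O_x = -30.00 kip.
ΣF_y = 0: O_y − 2.44·10.8 − 20 = 0 → O_y = 46.35 kip.
ΣM about O: M_O − (2.44·10.8)·6.9 − 20·12.1 = 0 → M_O = 423.8 kip·ft.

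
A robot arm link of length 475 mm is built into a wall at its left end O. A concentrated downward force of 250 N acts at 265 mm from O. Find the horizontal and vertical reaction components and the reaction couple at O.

ΣF_x = 0: O_x = 0.
ΣF_y = 0: O_y − 250 = 0 → O_y = 250.0 N.
ΣM about O: M_O − 250·265 = 0 → M_O = 66250 N·mm.

O_x = 0, O_y = 250.0 N, M_O = 66250 N·mm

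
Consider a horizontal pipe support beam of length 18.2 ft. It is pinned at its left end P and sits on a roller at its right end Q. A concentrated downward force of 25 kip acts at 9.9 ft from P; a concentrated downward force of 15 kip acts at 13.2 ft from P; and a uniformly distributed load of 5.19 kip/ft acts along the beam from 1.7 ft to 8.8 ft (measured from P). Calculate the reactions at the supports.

Resultant of the distributed load: 5.19 × 7.1 = 36.849 kip at 5.25 ft from P.
Taking moments about P: Q_y·18.2 − 25·9.9 − 15·13.2 − (5.19·7.1)·5.25 = 0 → Q_y = 638.95725/18.2 = 35.1075 ≈ 35.11 kip.
ΣF_y = 0: P_y + 35.1075 − 25 − 15 − 5.19·7.1 = 0 → P_y = 41.74 kip.
ΣF_x = 0: no horizontal applied forces, so P_x = 0.

P_x = 0, P_y = 41.74 kip, Q_y = 35.11 kip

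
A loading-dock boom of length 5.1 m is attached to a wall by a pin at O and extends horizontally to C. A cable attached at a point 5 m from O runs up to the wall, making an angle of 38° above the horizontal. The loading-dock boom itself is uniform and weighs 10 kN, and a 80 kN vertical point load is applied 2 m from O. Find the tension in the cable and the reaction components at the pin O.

T = 60.26 kN, O_x = 47.49 kN, O_y = 52.90 kN

ΣM about O: T·sin38°·5 − 10·2.55 − 80·2 = 0 → T = 185.5/(5·0.615661) = 60.2604 ≈ 60.26 kN.
ΣF_x = 0: O_x − T·cos38° = 0 → O_x = 60.2604 × 0.788011 = 47.49 kN.
ΣF_y = 0: O_y + T·sin38° − 10 − 80 = 0 → O_y = 90 − 60.2604 × 0.615661 = 52.90 kN.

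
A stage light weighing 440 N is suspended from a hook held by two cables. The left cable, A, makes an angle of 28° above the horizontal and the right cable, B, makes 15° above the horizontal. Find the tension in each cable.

T_A = 623.2 N, T_B = 569.6 N

ΣF_x = 0: −T_A·cos28° + T_B·cos15° = 0 → T_B = 0.914095·T_A.
ΣF_y = 0: T_A·sin28° + T_B·sin15° = 440.
Substitute: T_A·(0.469472 + 0.914095·0.258819) = 440 → T_A = 623.179 ≈ 623.2 N.
Then T_B = 0.914095 × 623.179 = 569.6 N.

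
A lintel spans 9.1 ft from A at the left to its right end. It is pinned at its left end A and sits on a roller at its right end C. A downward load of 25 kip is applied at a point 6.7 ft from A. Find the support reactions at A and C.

Moments about A: C_y·9.1 − 25·6.7 = 0 → C_y = 167.5/9.1 = 18.4066 ≈ 18.41 kip.
ΣF_y = 0: A_y + 18.4066 − 25 = 0 → A_y = 6.593 kip.
ΣF_x = 0: no horizontal applied forces, so A_x = 0.

A_x = 0, A_y = 6.593 kip, C_y = 18.41 kip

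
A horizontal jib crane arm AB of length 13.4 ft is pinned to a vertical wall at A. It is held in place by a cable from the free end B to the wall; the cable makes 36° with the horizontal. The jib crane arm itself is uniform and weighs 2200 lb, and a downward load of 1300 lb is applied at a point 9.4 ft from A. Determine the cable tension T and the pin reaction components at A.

ΣM about A: T·sin36°·13.4 − 2200·6.7 − 1300·9.4 = 0 → T = 26960/(13.4·0.587785) = 3422.92 ≈ 3423 lb.
ΣF_x = 0: A_x − T·cos36° = 0 → A_x = 3422.92 × 0.809017 = 2769 lb.
ΣF_y = 0: A_y + T·sin36° − 2200 − 1300 = 0 → A_y = 3500 − 3422.92 × 0.587785 = 1488 lb.

T = 3423 lb, A_x = 2769 lb, A_y = 1488 lb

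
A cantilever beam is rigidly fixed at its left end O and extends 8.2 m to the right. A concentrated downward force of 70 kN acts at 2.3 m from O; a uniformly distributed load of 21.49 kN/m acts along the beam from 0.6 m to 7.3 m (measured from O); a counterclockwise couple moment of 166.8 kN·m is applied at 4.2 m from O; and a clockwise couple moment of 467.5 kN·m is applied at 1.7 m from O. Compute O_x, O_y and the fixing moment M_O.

Resultant of the distributed load: 21.49 × 6.7 = 143.983 kN at 3.95 m from O.
ΣF_x = 0: O_x = 0.
ΣF_y = 0: O_y − 70 − 21.49·6.7 = 0 → O_y = 214.0 kN.
ΣM about O: M_O − 70·2.3 − (21.49·6.7)·3.95 + 166.8 − 467.5 = 0 → M_O = 1030 kN·m.

O_x = 0, O_y = 214.0 kN, M_O = 1030 kN·m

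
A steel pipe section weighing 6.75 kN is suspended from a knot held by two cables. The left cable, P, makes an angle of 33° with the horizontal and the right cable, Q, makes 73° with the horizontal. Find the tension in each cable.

T_P = 2.053 kN, T_Q = 5.889 kN

ΣF_x = 0: −T_P·cos33° + T_Q·cos73° = 0 → T_Q = 2.86851·T_P.
ΣF_y = 0: T_P·sin33° + T_Q·sin73° = 6.75.
Substitute: T_P·(0.544639 + 2.86851·0.956305) = 6.75 → T_P = 2.05304 ≈ 2.053 kN.
Then T_Q = 2.86851 × 2.05304 = 5.889 kN.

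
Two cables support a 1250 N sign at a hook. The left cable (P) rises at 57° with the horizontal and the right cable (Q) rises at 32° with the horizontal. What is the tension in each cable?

T_P = 1060 N, T_Q = 680.9 N

ΣF_x = 0: −T_P·cos57° + T_Q·cos32° = 0 → T_Q = 0.642227·T_P.
ΣF_y = 0: T_P·sin57° + T_Q·sin32° = 1250.
Substitute: T_P·(0.838671 + 0.642227·0.529919) = 1250 → T_P = 1060.22 ≈ 1060 N.
Then T_Q = 0.642227 × 1060.22 = 680.9 N.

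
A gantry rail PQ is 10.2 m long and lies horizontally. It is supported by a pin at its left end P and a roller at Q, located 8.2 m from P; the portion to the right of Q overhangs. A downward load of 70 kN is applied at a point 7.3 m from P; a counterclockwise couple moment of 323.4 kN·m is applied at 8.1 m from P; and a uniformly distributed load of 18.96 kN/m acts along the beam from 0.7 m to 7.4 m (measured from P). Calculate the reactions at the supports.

P_x = 0, P_y = 111.4 kN, Q_y = 85.62 kN

Resultant of the distributed load: 18.96 × 6.7 = 127.032 kN at 4.05 m from P.
Moments about P: Q_y·8.2 − 70·7.3 + 323.4 − (18.96·6.7)·4.05 = 0 → Q_y = 702.0796/8.2 = 85.6195 ≈ 85.62 kN.
ΣF_y = 0: P_y + 85.6195 − 70 − 18.96·6.7 = 0 → P_y = 111.4 kN.
ΣF_x = 0: no horizontal applied forces, so P_x = 0.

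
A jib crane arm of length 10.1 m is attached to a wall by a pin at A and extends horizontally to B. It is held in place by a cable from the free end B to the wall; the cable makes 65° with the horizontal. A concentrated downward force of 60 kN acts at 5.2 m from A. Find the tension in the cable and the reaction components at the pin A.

ΣM about A: T·sin65°·10.1 − 60·5.2 = 0 → T = 312/(10.1·0.906308) = 34.0845 ≈ 34.08 kN.
ΣF_x = 0: A_x − T·cos65° = 0 → A_x = 34.0845 × 0.422618 = 14.40 kN.
ΣF_y = 0: A_y + T·sin65° − 60 = 0 → A_y = 60 − 34.0845 × 0.906308 = 29.11 kN.

T = 34.08 kN, A_x = 14.40 kN, A_y = 29.11 kN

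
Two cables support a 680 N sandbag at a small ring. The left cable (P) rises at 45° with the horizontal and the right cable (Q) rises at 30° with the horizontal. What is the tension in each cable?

T_P = 609.7 N, T_Q = 497.8 N

ΣF_x = 0: −T_P·cos45° + T_Q·cos30° = 0 → T_Q = 0.816497·T_P.
ΣF_y = 0: T_P·sin45° + T_Q·sin30° = 680.
Substitute: T_P·(0.707107 + 0.816497·0.5) = 680 → T_P = 609.671 ≈ 609.7 N.
Then T_Q = 0.816497 × 609.671 = 497.8 N.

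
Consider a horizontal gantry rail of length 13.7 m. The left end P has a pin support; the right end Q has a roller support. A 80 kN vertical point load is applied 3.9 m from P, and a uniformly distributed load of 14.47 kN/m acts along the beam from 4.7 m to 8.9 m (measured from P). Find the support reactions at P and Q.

P_x = 0, P_y = 87.84 kN, Q_y = 52.94 kN

Resultant of the distributed load: 14.47 × 4.2 = 60.774 kN at 6.8 m from P.
ΣM about P: Q_y·13.7 − 80·3.9 − (14.47·4.2)·6.8 = 0 → Q_y = 725.2632/13.7 = 52.9389 ≈ 52.94 kN.
ΣF_y = 0: P_y + 52.9389 − 80 − 14.47·4.2 = 0 → P_y = 87.84 kN.
ΣF_x = 0: no horizontal applied forces, so P_x = 0.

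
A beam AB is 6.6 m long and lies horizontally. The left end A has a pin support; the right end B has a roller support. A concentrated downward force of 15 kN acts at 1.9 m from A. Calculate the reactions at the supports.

A_x = 0, A_y = 10.68 kN, B_y = 4.318 kN

Taking moments about A: B_y·6.6 − 15·1.9 = 0 → B_y = 28.5/6.6 = 4.31818 ≈ 4.318 kN.
ΣF_y = 0: A_y + 4.31818 − 15 = 0 → A_y = 10.68 kN.
ΣF_x = 0: no horizontal applied forces, so A_x = 0.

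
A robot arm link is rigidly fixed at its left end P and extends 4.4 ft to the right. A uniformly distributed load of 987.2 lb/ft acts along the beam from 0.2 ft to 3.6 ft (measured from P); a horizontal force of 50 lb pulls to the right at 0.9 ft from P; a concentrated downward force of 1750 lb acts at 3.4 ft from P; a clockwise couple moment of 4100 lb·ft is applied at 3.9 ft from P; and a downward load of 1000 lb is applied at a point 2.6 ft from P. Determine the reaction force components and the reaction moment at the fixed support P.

P_x = -50.00 lb, P_y = 6106 lb, M_P = 19030 lb·ft

Resultant of the distributed load: 987.2 × 3.4 = 3356.48 lb at 1.9 ft from P.
ΣF_x = 0: P_x + 50 = 0 → P_x = -50.00 lb.
ΣF_y = 0: P_y − 987.2·3.4 − 1750 − 1000 = 0 → P_y = 6106 lb.
ΣM about P: M_P − (987.2·3.4)·1.9 − 1750·3.4 − 4100 − 1000·2.6 = 0 → M_P = 19030 lb·ft.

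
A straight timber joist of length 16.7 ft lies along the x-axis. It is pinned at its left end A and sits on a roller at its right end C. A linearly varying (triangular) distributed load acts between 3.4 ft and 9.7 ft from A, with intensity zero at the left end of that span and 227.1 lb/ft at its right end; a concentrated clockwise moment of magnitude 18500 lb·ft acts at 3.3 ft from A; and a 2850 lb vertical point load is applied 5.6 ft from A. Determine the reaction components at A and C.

Resultant of the triangular load: ½ × 227.1 × 6.3 = 715.365 lb, acting at 7.6 ft from A (one-third of the span from the peak).
ΣM about A: C_y·16.7 − (½·227.1·6.3)·7.6 − 18500 − 2850·5.6 = 0 → C_y = 39896.774/16.7 = 2389.03 ≈ 2389 lb.
ΣF_y = 0: A_y + 2389.03 − ½·227.1·6.3 − 2850 = 0 → A_y = 1176 lb.
ΣF_x = 0: no horizontal applied forces, so A_x = 0.

A_x = 0, A_y = 1176 lb, C_y = 2389 lb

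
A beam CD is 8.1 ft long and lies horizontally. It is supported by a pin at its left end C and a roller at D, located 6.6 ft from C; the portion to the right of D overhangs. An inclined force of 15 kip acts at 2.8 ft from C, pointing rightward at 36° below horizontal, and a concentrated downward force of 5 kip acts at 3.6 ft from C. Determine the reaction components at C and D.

ΣM about C: D_y·6.6 − 15·sin36°·2.8 − 5·3.6 = 0 → D_y = 42.687/6.6 = 6.46773 ≈ 6.468 kip.
ΣF_y = 0: C_y + 6.46773 − 15·sin36° − 5 = 0 → C_y = 7.349 kip.
ΣF_x = 0: C_x + 15·cos36° = 0 → C_x = -12.14 kip.

C_x = -12.14 kip, C_y = 7.349 kip, D_y = 6.468 kip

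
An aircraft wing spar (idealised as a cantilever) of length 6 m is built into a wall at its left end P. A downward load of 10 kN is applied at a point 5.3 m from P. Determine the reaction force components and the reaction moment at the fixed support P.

P_x = 0, P_y = 10.00 kN, M_P = 53.00 kN·m

ΣF_x = 0: P_x = 0.
ΣF_y = 0: P_y − 10 = 0 → P_y = 10.00 kN.
ΣM about P: M_P − 10·5.3 = 0 → M_P = 53.00 kN·m.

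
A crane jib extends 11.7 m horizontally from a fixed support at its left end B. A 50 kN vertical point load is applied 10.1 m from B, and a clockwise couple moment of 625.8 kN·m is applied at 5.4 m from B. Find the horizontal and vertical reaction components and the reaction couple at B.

ΣF_x = 0: B_x = 0.
ΣF_y = 0: B_y − 50 = 0 → B_y = 50.00 kN.
ΣM about B: M_B − 50·10.1 − 625.8 = 0 → M_B = 1131 kN·m.

B_x = 0, B_y = 50.00 kN, M_B = 1131 kN·m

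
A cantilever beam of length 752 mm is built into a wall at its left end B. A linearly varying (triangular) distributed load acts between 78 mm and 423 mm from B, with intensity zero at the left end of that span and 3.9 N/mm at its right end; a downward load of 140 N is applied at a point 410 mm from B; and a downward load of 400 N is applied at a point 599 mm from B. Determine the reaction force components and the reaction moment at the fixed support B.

Resultant of the triangular load: ½ × 3.9 × 345 = 672.75 N, acting at 308 mm from B (one-third of the span from the peak).
ΣF_x = 0: B_x = 0.
ΣF_y = 0: B_y − ½·3.9·345 − 140 − 400 = 0 → B_y = 1213 N.
ΣM about B: M_B − (½·3.9·345)·308 − 140·410 − 400·599 = 0 → M_B = 504200 N·mm.

B_x = 0, B_y = 1213 N, M_B = 504200 N·mm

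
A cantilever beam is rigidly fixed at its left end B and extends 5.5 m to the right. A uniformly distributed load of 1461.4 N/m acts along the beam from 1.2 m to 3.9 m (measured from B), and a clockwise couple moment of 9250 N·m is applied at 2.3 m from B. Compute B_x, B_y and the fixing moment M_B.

Resultant of the distributed load: 1461.4 × 2.7 = 3945.78 N at 2.55 m from B.
ΣF_x = 0: B_x = 0.
ΣF_y = 0: B_y − 1461.4·2.7 = 0 → B_y = 3946 N.
ΣM about B: M_B − (1461.4·2.7)·2.55 − 9250 = 0 → M_B = 19310 N·m.

B_x = 0, B_y = 3946 N, M_B = 19310 N·m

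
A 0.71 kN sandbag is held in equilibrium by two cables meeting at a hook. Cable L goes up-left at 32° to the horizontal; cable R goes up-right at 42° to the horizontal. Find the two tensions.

T_L = 0.5489 kN, T_R = 0.6264 kN

ΣF_x = 0: −T_L·cos32° + T_R·cos42° = 0 → T_R = 1.14116·T_L.
ΣF_y = 0: T_L·sin32° + T_R·sin42° = 0.71.
Substitute: T_L·(0.529919 + 1.14116·0.669131) = 0.71 → T_L = 0.548896 ≈ 0.5489 kN.
Then T_R = 1.14116 × 0.548896 = 0.6264 kN.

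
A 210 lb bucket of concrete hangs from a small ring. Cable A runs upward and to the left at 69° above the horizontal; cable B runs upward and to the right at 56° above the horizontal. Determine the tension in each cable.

ΣF_x = 0: −T_A·cos69° + T_B·cos56° = 0 → T_B = 0.640866·T_A.
ΣF_y = 0: T_A·sin69° + T_B·sin56° = 210.
Substitute: T_A·(0.93358 + 0.640866·0.829038) = 210 → T_A = 143.356 ≈ 143.4 lb.
Then T_B = 0.640866 × 143.356 = 91.87 lb.

T_A = 143.4 lb, T_B = 91.87 lb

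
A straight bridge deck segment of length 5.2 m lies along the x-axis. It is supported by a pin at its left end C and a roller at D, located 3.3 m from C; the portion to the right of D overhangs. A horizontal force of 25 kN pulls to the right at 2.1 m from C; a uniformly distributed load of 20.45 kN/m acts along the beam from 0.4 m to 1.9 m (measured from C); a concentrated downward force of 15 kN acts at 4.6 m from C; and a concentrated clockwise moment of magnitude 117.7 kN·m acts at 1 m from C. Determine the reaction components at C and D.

Resultant of the distributed load: 20.45 × 1.5 = 30.675 kN at 1.15 m from C.
Moments about C: D_y·3.3 − (20.45·1.5)·1.15 − 15·4.6 − 117.7 = 0 → D_y = 221.97625/3.3 = 67.2655 ≈ 67.27 kN.
ΣF_y = 0: C_y + 67.2655 − 20.45·1.5 − 15 = 0 → C_y = -21.59 kN.
ΣF_x = 0: C_x + 25 = 0 → C_x = -25.00 kN.

C_x = -25.00 kN, C_y = -21.59 kN, D_y = 67.27 kN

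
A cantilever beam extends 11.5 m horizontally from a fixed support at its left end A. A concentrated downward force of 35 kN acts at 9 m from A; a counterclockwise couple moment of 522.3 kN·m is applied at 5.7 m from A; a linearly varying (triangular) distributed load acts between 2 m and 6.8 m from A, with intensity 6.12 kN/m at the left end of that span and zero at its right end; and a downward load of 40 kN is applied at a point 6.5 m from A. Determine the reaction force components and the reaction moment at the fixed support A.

A_x = 0, A_y = 89.69 kN, M_A = 105.6 kN·m

Resultant of the triangular load: ½ × 6.12 × 4.8 = 14.688 kN, acting at 3.6 m from A (one-third of the span from the peak).
ΣF_x = 0: A_x = 0.
ΣF_y = 0: A_y − 35 − ½·6.12·4.8 − 40 = 0 → A_y = 89.69 kN.
ΣM about A: M_A − 35·9 + 522.3 − (½·6.12·4.8)·3.6 − 40·6.5 = 0 → M_A = 105.6 kN·m.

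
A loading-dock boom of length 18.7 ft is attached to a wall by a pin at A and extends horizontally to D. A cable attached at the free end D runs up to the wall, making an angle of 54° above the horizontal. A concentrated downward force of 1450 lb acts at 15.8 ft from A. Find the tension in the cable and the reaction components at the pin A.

ΣM about A: T·sin54°·18.7 − 1450·15.8 = 0 → T = 22910/(18.7·0.809017) = 1514.35 ≈ 1514 lb.
ΣF_x = 0: A_x − T·cos54° = 0 → A_x = 1514.35 × 0.587785 = 890.1 lb.
ΣF_y = 0: A_y + T·sin54° − 1450 = 0 → A_y = 1450 − 1514.35 × 0.809017 = 224.9 lb.

T = 1514 lb, A_x = 890.1 lb, A_y = 224.9 lb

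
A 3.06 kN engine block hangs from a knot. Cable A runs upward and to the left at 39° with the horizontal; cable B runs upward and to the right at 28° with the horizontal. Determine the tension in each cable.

ΣF_x = 0: −T_A·cos39° + T_B·cos28° = 0 → T_B = 0.880172·T_A.
ΣF_y = 0: T_A·sin39° + T_B·sin28° = 3.06.
Substitute: T_A·(0.62932 + 0.880172·0.469472) = 3.06 → T_A = 2.93515 ≈ 2.935 kN.
Then T_B = 0.880172 × 2.93515 = 2.583 kN.

T_A = 2.935 kN, T_B = 2.583 kN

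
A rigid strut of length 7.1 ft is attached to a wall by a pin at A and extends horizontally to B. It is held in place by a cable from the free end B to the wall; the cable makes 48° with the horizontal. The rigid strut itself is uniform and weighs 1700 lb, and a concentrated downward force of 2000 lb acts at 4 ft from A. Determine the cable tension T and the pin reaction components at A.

ΣM about A: T·sin48°·7.1 − 1700·3.55 − 2000·4 = 0 → T = 14035/(7.1·0.743145) = 2659.99 ≈ 2660 lb.
ΣF_x = 0: A_x − T·cos48° = 0 → A_x = 2659.99 × 0.669131 = 1780 lb.
ΣF_y = 0: A_y + T·sin48° − 1700 − 2000 = 0 → A_y = 3700 − 2659.99 × 0.743145 = 1723 lb.

T = 2660 lb, A_x = 1780 lb, A_y = 1723 lb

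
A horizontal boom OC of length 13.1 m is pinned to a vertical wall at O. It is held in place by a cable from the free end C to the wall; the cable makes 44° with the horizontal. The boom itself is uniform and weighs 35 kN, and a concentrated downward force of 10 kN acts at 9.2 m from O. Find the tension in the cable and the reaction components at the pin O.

T = 35.30 kN, O_x = 25.39 kN, O_y = 20.48 kN

ΣM about O: T·sin44°·13.1 − 35·6.55 − 10·9.2 = 0 → T = 321.25/(13.1·0.694658) = 35.3021 ≈ 35.30 kN.
ΣF_x = 0: O_x − T·cos44° = 0 → O_x = 35.3021 × 0.71934 = 25.39 kN.
ΣF_y = 0: O_y + T·sin44° − 35 − 10 = 0 → O_y = 45 − 35.3021 × 0.694658 = 20.48 kN.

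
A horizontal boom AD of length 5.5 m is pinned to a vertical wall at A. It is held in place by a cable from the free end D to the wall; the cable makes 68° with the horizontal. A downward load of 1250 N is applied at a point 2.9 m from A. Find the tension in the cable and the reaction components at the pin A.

ΣM about A: T·sin68°·5.5 − 1250·2.9 = 0 → T = 3625/(5.5·0.927184) = 710.852 ≈ 710.9 N.
ΣF_x = 0: A_x − T·cos68° = 0 → A_x = 710.852 × 0.374607 = 266.3 N.
ΣF_y = 0: A_y + T·sin68° − 1250 = 0 → A_y = 1250 − 710.852 × 0.927184 = 590.9 N.

T = 710.9 N, A_x = 266.3 N, A_y = 590.9 N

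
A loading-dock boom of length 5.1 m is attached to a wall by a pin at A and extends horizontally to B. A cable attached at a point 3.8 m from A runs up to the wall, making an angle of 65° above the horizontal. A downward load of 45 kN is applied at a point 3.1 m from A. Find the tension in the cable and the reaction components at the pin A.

T = 40.51 kN, A_x = 17.12 kN, A_y = 8.289 kN

ΣM about A: T·sin65°·3.8 − 45·3.1 = 0 → T = 139.5/(3.8·0.906308) = 40.5056 ≈ 40.51 kN.
ΣF_x = 0: A_x − T·cos65° = 0 → A_x = 40.5056 × 0.422618 = 17.12 kN.
ΣF_y = 0: A_y + T·sin65° − 45 = 0 → A_y = 45 − 40.5056 × 0.906308 = 8.289 kN.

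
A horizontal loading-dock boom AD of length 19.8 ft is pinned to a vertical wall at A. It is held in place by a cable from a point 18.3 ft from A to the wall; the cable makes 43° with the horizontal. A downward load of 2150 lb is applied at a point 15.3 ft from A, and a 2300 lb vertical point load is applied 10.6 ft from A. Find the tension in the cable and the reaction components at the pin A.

ΣM about A: T·sin43°·18.3 − 2150·15.3 − 2300·10.6 = 0 → T = 57275/(18.3·0.681998) = 4589.14 ≈ 4589 lb.
ΣF_x = 0: A_x − T·cos43° = 0 → A_x = 4589.14 × 0.731354 = 3356 lb.
ΣF_y = 0: A_y + T·sin43° − 2150 − 2300 = 0 → A_y = 4450 − 4589.14 × 0.681998 = 1320 lb.

T = 4589 lb, A_x = 3356 lb, A_y = 1320 lb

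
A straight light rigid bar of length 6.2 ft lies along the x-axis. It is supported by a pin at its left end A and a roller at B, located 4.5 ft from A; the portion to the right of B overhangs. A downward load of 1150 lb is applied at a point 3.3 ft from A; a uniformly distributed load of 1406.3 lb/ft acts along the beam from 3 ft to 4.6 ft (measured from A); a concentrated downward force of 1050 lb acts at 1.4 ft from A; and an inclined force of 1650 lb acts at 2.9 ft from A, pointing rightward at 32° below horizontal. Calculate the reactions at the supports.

A_x = -1399 lb, A_y = 1691 lb, B_y = 3634 lb

Resultant of the distributed load: 1406.3 × 1.6 = 2250.08 lb at 3.8 ft from A.
Moments about A: B_y·4.5 − 1150·3.3 − (1406.3·1.6)·3.8 − 1050·1.4 − 1650·sin32°·2.9 = 0 → B_y = 16351/4.5 = 3633.56 ≈ 3634 lb.
ΣF_y = 0: A_y + 3633.56 − 1150 − 1406.3·1.6 − 1050 − 1650·sin32° = 0 → A_y = 1691 lb.
ΣF_x = 0: A_x + 1650·cos32° = 0 → A_x = -1399 lb.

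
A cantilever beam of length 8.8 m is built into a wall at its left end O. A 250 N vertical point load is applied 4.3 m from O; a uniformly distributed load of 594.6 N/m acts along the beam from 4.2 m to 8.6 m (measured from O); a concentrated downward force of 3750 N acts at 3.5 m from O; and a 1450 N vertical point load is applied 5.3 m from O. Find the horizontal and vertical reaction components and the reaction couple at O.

O_x = 0, O_y = 8066 N, M_O = 38630 N·m

Resultant of the distributed load: 594.6 × 4.4 = 2616.24 N at 6.4 m from O.
ΣF_x = 0: O_x = 0.
ΣF_y = 0: O_y − 250 − 594.6·4.4 − 3750 − 1450 = 0 → O_y = 8066 N.
ΣM about O: M_O − 250·4.3 − (594.6·4.4)·6.4 − 3750·3.5 − 1450·5.3 = 0 → M_O = 38630 N·m.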